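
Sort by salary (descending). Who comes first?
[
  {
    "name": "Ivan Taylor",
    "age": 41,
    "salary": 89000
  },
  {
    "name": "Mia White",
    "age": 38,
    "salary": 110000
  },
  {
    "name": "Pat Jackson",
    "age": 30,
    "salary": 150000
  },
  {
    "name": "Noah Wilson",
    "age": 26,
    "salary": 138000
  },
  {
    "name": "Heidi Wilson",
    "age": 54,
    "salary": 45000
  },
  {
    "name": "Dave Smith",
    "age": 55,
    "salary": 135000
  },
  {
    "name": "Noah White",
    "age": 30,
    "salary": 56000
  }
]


Sort by: salary (descending)

Sorted order:
  1. Pat Jackson (salary = 150000)
  2. Noah Wilson (salary = 138000)
  3. Dave Smith (salary = 135000)
  4. Mia White (salary = 110000)
  5. Ivan Taylor (salary = 89000)
  6. Noah White (salary = 56000)
  7. Heidi Wilson (salary = 45000)

First: Pat Jackson

Pat Jackson


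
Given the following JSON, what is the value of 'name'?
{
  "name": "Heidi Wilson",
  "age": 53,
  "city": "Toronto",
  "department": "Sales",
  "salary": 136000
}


Looking up field 'name'
Value: Heidi Wilson

Heidi Wilson


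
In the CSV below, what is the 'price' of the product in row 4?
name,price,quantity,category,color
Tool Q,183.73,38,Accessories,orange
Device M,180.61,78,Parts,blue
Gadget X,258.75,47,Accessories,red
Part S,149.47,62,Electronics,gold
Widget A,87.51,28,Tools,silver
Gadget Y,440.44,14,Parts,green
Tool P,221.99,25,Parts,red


Query: Row 4 ('Part S'), column 'price'
Value: 149.47

149.47


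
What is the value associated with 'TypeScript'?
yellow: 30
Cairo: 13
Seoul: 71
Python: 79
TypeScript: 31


Looking up key 'TypeScript'
Value: 31

31


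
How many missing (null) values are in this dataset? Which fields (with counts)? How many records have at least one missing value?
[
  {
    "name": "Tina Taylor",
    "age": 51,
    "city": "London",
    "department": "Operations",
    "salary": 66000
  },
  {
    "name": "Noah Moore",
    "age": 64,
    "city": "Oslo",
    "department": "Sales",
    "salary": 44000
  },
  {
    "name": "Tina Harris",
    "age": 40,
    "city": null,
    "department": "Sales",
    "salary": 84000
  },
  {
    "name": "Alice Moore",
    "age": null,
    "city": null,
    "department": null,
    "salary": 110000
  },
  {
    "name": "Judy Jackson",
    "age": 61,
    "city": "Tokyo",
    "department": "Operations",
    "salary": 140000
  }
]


Checking for missing (null) values in 5 records:

  Tina Taylor: complete
  Noah Moore: complete
  Tina Harris: city
  Alice Moore: age, city, department
  Judy Jackson: complete

Per field:
  name: 0 missing
  age: 1 missing
  city: 2 missing
  department: 1 missing
  salary: 0 missing

Total missing values: 4
Records with any missing: 2

4 missing values (age: 1, city: 2, department: 1); 2 incomplete records


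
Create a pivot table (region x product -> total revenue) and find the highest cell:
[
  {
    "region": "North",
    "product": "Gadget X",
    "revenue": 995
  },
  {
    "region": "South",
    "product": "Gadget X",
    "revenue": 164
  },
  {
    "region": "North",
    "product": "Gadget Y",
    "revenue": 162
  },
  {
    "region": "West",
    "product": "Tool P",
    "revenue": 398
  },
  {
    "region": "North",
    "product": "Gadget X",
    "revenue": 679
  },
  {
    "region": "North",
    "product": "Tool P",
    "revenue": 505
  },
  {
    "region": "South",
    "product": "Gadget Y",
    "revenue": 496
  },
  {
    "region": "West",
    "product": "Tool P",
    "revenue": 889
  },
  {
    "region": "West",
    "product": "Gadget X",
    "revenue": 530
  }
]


Pivot: region (rows) x product (columns) -> total revenue

     Gadget X      Gadget Y      Tool P      
North         1674           162           505  
South          164           496             0  
West           530             0          1287  

Highest: North / Gadget X = $1674

North / Gadget X = $1674


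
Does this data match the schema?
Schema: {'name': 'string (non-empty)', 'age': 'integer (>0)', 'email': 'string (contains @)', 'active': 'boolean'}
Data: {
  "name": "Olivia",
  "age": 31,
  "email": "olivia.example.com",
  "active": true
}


Validating each field against schema:
  name: OK (non-empty string)
  age: OK (positive integer)
  email: FAIL ("olivia.example.com" does not contain @)
  active: OK (boolean)

Result: INVALID (1 error: email)

INVALID (1 error: email)


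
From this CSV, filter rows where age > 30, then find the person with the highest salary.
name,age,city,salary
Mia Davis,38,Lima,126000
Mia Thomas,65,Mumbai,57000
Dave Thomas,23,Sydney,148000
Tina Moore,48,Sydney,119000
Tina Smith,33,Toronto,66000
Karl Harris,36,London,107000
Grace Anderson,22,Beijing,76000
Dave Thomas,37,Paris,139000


Filter: age > 30
Sort by: salary (descending)

Filtered records (6):
  Dave Thomas, age 37, salary $139000
  Mia Davis, age 38, salary $126000
  Tina Moore, age 48, salary $119000
  Karl Harris, age 36, salary $107000
  Tina Smith, age 33, salary $66000
  Mia Thomas, age 65, salary $57000

Highest salary: Dave Thomas ($139000)

Dave Thomas


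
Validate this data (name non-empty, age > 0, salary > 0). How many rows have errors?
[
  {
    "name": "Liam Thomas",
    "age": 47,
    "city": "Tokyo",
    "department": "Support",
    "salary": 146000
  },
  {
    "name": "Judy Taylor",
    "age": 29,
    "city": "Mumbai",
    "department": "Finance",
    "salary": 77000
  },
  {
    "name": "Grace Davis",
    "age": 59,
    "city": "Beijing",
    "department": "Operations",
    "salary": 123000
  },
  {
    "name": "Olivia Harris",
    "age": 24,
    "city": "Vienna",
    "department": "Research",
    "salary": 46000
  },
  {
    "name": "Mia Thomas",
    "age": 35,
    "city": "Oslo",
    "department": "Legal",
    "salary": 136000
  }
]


Validating 5 records:
Rules: name non-empty, age > 0, salary > 0

  Row 1 (Liam Thomas): OK
  Row 2 (Judy Taylor): OK
  Row 3 (Grace Davis): OK
  Row 4 (Olivia Harris): OK
  Row 5 (Mia Thomas): OK

Total errors: 0

0 errors


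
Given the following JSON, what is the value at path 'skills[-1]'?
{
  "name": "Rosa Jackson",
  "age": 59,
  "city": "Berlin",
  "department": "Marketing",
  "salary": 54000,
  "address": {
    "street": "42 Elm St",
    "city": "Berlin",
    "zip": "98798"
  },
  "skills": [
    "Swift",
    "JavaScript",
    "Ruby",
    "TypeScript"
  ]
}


Query: skills[-1]
Path: skills -> last element
Value: TypeScript

TypeScript


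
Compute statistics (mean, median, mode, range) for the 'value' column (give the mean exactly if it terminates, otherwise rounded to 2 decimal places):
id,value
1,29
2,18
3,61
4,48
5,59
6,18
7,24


Data: [29, 18, 61, 48, 59, 18, 24]
Count: 7
Sum: 257
Mean: 257/7 ≈ 36.71 (rounded to 2 decimal places)
Sorted: [18, 18, 24, 29, 48, 59, 61]
Median: 29.0
Mode: 18 (2 times)
Range: 61 - 18 = 43
Min: 18, Max: 61

mean≈36.71, median=29.0, mode=18, range=43


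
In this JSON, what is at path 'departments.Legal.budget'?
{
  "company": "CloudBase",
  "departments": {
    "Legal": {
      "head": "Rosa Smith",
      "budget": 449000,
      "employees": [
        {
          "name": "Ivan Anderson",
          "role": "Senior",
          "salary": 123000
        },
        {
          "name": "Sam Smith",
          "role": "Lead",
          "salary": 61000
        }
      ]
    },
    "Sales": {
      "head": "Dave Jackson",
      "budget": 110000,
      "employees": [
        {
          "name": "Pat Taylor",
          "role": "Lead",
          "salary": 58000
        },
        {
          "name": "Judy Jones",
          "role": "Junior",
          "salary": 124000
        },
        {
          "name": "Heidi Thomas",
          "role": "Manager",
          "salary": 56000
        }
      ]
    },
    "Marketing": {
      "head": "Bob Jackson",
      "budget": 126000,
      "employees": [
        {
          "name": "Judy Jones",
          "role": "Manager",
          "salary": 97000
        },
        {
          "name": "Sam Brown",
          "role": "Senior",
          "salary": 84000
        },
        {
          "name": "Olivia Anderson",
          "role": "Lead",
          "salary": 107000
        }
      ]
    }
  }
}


Path: departments.Legal.budget

Navigate:
  -> departments
  -> Legal
  -> budget = 449000

449000


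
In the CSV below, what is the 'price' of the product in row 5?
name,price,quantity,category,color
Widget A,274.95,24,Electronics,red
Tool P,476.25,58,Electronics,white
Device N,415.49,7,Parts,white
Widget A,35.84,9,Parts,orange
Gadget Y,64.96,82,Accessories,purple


Query: Row 5 ('Gadget Y'), column 'price'
Value: 64.96

64.96


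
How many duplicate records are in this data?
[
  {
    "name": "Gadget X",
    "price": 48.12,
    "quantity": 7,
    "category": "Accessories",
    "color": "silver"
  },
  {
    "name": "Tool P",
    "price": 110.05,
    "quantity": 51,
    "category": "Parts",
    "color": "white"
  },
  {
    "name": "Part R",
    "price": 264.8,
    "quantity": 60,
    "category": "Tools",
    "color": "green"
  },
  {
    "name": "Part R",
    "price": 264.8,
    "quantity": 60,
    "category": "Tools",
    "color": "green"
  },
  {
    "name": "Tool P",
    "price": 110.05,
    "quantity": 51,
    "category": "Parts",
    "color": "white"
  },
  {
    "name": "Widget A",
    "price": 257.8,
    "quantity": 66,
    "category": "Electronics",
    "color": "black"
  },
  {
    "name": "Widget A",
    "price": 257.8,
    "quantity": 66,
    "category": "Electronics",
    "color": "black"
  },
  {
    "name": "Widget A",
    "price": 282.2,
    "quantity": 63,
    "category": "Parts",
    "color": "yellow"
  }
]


Checking 8 records for duplicates:

  Row 1: Gadget X ($48.12, qty 7)
  Row 2: Tool P ($110.05, qty 51)
  Row 3: Part R ($264.8, qty 60)
  Row 4: Part R ($264.8, qty 60) <-- DUPLICATE
  Row 5: Tool P ($110.05, qty 51) <-- DUPLICATE
  Row 6: Widget A ($257.8, qty 66)
  Row 7: Widget A ($257.8, qty 66) <-- DUPLICATE
  Row 8: Widget A ($282.2, qty 63)

Duplicates found: 3
Unique records: 5

3 duplicates, 5 unique


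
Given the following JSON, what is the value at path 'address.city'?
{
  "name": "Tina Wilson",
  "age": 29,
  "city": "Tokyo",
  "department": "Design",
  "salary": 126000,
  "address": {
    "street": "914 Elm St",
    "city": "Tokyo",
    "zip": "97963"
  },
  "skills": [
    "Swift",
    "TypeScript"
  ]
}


Query: address.city
Path: address -> city
Value: Tokyo

Tokyo


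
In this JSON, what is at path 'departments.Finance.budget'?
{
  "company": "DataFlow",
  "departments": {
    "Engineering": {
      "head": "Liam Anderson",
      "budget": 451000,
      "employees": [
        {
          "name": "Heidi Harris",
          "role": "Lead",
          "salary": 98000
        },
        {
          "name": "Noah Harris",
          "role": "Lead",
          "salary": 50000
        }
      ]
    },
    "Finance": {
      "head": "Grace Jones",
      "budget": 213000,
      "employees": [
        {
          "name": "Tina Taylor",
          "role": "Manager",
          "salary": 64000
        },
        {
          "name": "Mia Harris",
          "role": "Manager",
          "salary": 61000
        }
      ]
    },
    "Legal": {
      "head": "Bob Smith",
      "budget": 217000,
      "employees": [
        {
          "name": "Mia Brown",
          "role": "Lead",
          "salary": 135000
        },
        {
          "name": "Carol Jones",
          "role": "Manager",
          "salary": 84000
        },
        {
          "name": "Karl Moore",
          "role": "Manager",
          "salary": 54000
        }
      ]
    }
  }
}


Path: departments.Finance.budget

Navigate:
  -> departments
  -> Finance
  -> budget = 213000

213000


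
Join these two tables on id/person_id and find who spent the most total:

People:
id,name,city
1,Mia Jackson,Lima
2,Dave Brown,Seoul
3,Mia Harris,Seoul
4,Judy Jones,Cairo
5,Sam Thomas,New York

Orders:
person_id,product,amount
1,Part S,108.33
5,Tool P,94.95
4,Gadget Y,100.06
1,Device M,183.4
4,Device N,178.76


Join on: people.id = orders.person_id

Joined rows:
  Mia Jackson (Lima) bought Part S for $108.33
  Sam Thomas (New York) bought Tool P for $94.95
  Judy Jones (Cairo) bought Gadget Y for $100.06
  Mia Jackson (Lima) bought Device M for $183.4
  Judy Jones (Cairo) bought Device N for $178.76

Total per person:
  Mia Jackson: $291.73
  Judy Jones: $278.82
  Sam Thomas: $94.95

Top spender: Mia Jackson ($291.73)

Mia Jackson ($291.73)


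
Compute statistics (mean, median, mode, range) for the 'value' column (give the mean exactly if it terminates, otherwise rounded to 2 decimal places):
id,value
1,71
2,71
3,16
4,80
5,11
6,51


Data: [71, 71, 16, 80, 11, 51]
Count: 6
Sum: 300
Mean: 300/6 = 50
Sorted: [11, 16, 51, 71, 71, 80]
Median: 61.0
Mode: 71 (2 times)
Range: 80 - 11 = 69
Min: 11, Max: 80

mean=50, median=61.0, mode=71, range=69


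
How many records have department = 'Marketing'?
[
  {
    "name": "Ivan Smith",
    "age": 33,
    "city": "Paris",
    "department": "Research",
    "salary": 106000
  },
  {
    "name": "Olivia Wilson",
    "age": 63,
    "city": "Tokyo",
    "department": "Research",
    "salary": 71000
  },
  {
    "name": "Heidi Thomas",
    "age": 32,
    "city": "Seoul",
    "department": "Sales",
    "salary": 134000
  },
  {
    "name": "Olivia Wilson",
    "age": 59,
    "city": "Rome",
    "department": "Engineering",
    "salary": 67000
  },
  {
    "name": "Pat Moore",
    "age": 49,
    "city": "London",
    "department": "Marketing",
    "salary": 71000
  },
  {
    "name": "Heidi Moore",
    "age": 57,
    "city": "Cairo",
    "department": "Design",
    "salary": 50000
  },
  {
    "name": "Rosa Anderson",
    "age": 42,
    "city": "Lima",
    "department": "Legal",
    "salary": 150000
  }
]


Data: 7 records
Condition: department = 'Marketing'

Checking each record:
  Ivan Smith: Research
  Olivia Wilson: Research
  Heidi Thomas: Sales
  Olivia Wilson: Engineering
  Pat Moore: Marketing MATCH
  Heidi Moore: Design
  Rosa Anderson: Legal

Count: 1

1


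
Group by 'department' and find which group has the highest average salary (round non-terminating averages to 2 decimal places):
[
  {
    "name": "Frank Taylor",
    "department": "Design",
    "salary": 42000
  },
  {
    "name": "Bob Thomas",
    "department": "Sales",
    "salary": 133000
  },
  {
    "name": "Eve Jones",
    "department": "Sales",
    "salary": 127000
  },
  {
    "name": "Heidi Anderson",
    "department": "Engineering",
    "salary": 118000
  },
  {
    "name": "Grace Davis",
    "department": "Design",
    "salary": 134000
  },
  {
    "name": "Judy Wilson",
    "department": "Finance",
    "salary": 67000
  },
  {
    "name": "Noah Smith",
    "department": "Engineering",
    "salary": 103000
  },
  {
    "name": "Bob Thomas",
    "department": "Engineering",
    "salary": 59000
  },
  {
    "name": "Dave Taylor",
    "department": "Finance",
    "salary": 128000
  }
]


Group by: department

Groups:
  Design: 2 people, avg salary = 176000/2 = $88000
  Engineering: 3 people, avg salary = 280000/3 ≈ $93333.33
  Finance: 2 people, avg salary = 195000/2 = $97500
  Sales: 2 people, avg salary = 260000/2 = $130000

Highest average salary: Sales ($130000)

Sales ($130000)


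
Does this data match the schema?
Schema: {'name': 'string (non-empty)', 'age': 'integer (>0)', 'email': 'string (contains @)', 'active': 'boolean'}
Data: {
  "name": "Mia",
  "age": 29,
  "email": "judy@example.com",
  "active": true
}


Validating each field against schema:
  name: OK (non-empty string)
  age: OK (positive integer)
  email: OK (string with @)
  active: OK (boolean)

Result: VALID

VALID


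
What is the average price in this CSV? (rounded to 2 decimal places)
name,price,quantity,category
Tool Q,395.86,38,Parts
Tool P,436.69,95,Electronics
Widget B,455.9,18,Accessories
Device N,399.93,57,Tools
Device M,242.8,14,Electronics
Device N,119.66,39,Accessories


Computing average price:
Values: [395.86, 436.69, 455.9, 399.93, 242.8, 119.66]
Sum = 2050.84
Count = 6
Average = 2050.84/6 ≈ 341.81 (rounded to 2 decimal places)

341.81


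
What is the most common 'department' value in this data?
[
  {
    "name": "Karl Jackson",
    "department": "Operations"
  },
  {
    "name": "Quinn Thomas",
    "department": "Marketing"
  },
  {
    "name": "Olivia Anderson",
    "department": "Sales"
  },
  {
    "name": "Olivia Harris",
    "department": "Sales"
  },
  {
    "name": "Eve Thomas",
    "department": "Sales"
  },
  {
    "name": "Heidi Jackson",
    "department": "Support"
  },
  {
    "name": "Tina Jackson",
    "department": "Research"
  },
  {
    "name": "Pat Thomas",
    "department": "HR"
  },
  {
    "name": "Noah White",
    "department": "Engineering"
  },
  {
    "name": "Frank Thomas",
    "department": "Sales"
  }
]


Counting 'department' values across 10 records:

  Sales: 4 ####
  Operations: 1 #
  Marketing: 1 #
  Support: 1 #
  Research: 1 #
  HR: 1 #
  Engineering: 1 #

Most common: Sales (4 times)

Sales (4 times)


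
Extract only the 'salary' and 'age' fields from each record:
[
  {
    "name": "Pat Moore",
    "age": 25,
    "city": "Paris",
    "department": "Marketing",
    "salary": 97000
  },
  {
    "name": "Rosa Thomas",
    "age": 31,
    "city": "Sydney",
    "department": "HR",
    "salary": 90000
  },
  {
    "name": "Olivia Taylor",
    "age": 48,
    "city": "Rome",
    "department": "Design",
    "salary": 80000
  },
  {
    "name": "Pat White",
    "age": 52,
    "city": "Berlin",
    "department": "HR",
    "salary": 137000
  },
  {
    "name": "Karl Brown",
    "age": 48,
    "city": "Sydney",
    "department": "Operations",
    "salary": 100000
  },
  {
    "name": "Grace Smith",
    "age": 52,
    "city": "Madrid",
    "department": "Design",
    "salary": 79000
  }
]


Original: 6 records with fields: name, age, city, department, salary
Keep: ['salary', 'age']
Drop: ['name', 'city', 'department']
Result: 6 records, 2 fields each

[
  {
    "salary": 97000,
    "age": 25
  },
  {
    "salary": 90000,
    "age": 31
  },
  {
    "salary": 80000,
    "age": 48
  },
  {
    "salary": 137000,
    "age": 52
  },
  {
    "salary": 100000,
    "age": 48
  },
  {
    "salary": 79000,
    "age": 52
  }
]


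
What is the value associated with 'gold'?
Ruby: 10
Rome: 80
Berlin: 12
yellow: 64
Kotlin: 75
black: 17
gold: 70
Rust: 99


Looking up key 'gold'
Value: 70

70


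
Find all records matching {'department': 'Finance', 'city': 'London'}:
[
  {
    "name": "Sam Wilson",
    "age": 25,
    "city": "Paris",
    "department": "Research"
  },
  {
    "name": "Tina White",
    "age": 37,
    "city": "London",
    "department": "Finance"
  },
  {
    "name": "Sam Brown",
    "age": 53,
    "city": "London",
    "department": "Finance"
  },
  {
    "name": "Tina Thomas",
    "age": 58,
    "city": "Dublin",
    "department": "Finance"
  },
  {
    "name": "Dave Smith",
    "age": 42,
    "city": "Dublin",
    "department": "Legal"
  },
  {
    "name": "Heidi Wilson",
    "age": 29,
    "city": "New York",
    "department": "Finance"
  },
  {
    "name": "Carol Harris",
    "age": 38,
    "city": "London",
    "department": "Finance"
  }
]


Search criteria: {'department': 'Finance', 'city': 'London'}

Checking 7 records:
  Sam Wilson: {department: Research, city: Paris}
  Tina White: {department: Finance, city: London} <-- MATCH
  Sam Brown: {department: Finance, city: London} <-- MATCH
  Tina Thomas: {department: Finance, city: Dublin}
  Dave Smith: {department: Legal, city: Dublin}
  Heidi Wilson: {department: Finance, city: New York}
  Carol Harris: {department: Finance, city: London} <-- MATCH

Matches: ["Tina White", "Sam Brown", "Carol Harris"]

["Tina White", "Sam Brown", "Carol Harris"]


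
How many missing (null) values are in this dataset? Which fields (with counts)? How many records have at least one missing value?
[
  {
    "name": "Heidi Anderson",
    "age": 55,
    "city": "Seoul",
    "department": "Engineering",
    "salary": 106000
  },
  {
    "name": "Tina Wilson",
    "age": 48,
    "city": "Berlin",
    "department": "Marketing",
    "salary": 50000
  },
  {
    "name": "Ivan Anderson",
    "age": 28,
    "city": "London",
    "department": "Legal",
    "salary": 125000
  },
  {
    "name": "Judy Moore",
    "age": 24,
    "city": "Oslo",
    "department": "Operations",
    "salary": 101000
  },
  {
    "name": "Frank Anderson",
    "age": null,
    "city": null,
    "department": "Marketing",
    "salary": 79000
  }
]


Checking for missing (null) values in 5 records:

  Heidi Anderson: complete
  Tina Wilson: complete
  Ivan Anderson: complete
  Judy Moore: complete
  Frank Anderson: age, city

Per field:
  name: 0 missing
  age: 1 missing
  city: 1 missing
  department: 0 missing
  salary: 0 missing

Total missing values: 2
Records with any missing: 1

2 missing values (age: 1, city: 1); 1 incomplete records


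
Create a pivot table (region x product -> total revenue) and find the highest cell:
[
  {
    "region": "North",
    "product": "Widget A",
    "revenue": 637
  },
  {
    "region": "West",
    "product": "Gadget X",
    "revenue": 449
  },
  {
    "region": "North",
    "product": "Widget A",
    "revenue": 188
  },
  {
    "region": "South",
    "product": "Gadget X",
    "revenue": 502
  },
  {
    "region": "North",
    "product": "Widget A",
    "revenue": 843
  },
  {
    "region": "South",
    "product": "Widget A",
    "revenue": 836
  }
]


Pivot: region (rows) x product (columns) -> total revenue

     Gadget X      Widget A    
North            0          1668  
South          502           836  
West           449             0  

Highest: North / Widget A = $1668

North / Widget A = $1668


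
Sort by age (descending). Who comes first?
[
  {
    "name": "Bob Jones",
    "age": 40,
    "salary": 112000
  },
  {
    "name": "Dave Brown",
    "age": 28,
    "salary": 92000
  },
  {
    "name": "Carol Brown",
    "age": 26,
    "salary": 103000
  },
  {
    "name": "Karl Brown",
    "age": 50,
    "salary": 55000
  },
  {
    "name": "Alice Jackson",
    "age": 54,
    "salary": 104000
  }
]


Sort by: age (descending)

Sorted order:
  1. Alice Jackson (age = 54)
  2. Karl Brown (age = 50)
  3. Bob Jones (age = 40)
  4. Dave Brown (age = 28)
  5. Carol Brown (age = 26)

First: Alice Jackson

Alice Jackson


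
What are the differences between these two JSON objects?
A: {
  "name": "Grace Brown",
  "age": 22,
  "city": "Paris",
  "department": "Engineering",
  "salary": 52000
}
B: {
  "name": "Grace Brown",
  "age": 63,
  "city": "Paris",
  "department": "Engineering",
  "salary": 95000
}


Comparing each field (in key order):
  name: same
  age: DIFFERENT
  city: same
  department: same
  salary: DIFFERENT
Differences:
  age: 22 -> 63
  salary: 52000 -> 95000

2 field(s) changed

2 changes: age, salary


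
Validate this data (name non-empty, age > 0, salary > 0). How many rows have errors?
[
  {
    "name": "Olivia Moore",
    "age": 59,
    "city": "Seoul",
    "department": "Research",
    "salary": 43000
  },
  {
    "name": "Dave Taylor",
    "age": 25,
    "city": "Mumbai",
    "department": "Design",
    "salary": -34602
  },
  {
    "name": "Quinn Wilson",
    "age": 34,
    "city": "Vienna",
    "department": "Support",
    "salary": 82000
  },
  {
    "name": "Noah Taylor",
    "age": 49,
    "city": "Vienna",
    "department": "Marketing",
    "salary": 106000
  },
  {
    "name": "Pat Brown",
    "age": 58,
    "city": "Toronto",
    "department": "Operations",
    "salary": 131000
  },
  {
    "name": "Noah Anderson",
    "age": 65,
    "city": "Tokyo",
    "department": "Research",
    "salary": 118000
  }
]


Validating 6 records:
Rules: name non-empty, age > 0, salary > 0

  Row 1 (Olivia Moore): OK
  Row 2 (Dave Taylor): negative salary: -34602
  Row 3 (Quinn Wilson): OK
  Row 4 (Noah Taylor): OK
  Row 5 (Pat Brown): OK
  Row 6 (Noah Anderson): OK

Total errors: 1

1 errors


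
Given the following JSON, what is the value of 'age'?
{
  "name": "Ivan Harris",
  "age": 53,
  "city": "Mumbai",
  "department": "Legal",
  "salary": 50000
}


Looking up field 'age'
Value: 53

53


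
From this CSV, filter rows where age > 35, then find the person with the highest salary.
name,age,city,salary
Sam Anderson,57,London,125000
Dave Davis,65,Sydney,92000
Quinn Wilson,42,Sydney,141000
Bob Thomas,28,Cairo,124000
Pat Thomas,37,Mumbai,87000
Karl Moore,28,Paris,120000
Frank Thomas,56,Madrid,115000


Filter: age > 35
Sort by: salary (descending)

Filtered records (5):
  Quinn Wilson, age 42, salary $141000
  Sam Anderson, age 57, salary $125000
  Frank Thomas, age 56, salary $115000
  Dave Davis, age 65, salary $92000
  Pat Thomas, age 37, salary $87000

Highest salary: Quinn Wilson ($141000)

Quinn Wilson


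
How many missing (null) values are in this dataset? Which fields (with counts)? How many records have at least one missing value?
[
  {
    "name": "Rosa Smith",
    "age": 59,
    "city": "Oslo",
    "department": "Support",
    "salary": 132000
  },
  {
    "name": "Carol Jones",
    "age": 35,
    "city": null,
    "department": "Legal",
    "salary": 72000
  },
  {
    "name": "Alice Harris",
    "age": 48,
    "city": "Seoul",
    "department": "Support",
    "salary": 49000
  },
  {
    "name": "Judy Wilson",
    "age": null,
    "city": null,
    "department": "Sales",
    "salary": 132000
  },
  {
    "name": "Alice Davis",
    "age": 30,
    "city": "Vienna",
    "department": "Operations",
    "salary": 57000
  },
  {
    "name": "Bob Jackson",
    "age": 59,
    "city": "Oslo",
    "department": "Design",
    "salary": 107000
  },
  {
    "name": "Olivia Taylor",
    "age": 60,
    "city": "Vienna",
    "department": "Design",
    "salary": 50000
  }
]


Checking for missing (null) values in 7 records:

  Rosa Smith: complete
  Carol Jones: city
  Alice Harris: complete
  Judy Wilson: age, city
  Alice Davis: complete
  Bob Jackson: complete
  Olivia Taylor: complete

Per field:
  name: 0 missing
  age: 1 missing
  city: 2 missing
  department: 0 missing
  salary: 0 missing

Total missing values: 3
Records with any missing: 2

3 missing values (age: 1, city: 2); 2 incomplete records


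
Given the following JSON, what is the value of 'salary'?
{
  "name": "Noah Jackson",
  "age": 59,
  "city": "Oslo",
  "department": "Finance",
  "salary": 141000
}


Looking up field 'salary'
Value: 141000

141000


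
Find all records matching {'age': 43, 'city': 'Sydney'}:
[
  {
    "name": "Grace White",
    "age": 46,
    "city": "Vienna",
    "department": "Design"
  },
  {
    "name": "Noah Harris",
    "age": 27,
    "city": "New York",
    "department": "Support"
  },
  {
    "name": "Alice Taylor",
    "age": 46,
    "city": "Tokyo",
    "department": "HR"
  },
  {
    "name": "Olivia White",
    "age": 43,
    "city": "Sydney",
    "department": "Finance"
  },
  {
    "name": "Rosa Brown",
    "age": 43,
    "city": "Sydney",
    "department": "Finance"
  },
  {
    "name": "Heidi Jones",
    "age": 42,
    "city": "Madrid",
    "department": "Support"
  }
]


Search criteria: {'age': 43, 'city': 'Sydney'}

Checking 6 records:
  Grace White: {age: 46, city: Vienna}
  Noah Harris: {age: 27, city: New York}
  Alice Taylor: {age: 46, city: Tokyo}
  Olivia White: {age: 43, city: Sydney} <-- MATCH
  Rosa Brown: {age: 43, city: Sydney} <-- MATCH
  Heidi Jones: {age: 42, city: Madrid}

Matches: ["Olivia White", "Rosa Brown"]

["Olivia White", "Rosa Brown"]


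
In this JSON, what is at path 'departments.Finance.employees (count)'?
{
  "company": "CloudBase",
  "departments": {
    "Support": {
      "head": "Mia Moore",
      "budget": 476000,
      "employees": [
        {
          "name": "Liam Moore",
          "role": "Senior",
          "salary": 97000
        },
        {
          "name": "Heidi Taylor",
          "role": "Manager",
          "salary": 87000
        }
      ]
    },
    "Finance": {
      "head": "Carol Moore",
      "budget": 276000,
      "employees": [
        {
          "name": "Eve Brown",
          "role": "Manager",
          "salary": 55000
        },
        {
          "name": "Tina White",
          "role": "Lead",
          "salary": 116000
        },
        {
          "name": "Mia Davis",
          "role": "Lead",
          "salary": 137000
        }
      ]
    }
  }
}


Path: departments.Finance.employees (count)

Navigate:
  -> departments
  -> Finance
  -> employees (array, length 3)

3


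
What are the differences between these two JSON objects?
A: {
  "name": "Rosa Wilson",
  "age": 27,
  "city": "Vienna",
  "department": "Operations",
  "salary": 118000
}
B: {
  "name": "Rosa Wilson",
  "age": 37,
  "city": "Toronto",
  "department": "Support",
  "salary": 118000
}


Comparing each field (in key order):
  name: same
  age: DIFFERENT
  city: DIFFERENT
  department: DIFFERENT
  salary: same
Differences:
  age: 27 -> 37
  city: Vienna -> Toronto
  department: Operations -> Support

3 field(s) changed

3 changes: age, city, department


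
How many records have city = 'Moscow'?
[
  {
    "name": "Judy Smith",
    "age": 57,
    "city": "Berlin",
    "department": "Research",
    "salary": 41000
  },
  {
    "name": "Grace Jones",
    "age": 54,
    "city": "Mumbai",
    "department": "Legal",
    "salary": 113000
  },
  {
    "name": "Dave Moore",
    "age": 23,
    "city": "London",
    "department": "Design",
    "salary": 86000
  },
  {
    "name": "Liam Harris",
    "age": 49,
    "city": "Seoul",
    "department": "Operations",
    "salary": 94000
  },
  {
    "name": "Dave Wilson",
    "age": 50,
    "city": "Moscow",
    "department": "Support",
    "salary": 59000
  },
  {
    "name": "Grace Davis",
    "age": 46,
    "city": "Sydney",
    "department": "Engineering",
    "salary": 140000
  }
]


Data: 6 records
Condition: city = 'Moscow'

Checking each record:
  Judy Smith: Berlin
  Grace Jones: Mumbai
  Dave Moore: London
  Liam Harris: Seoul
  Dave Wilson: Moscow MATCH
  Grace Davis: Sydney

Count: 1

1


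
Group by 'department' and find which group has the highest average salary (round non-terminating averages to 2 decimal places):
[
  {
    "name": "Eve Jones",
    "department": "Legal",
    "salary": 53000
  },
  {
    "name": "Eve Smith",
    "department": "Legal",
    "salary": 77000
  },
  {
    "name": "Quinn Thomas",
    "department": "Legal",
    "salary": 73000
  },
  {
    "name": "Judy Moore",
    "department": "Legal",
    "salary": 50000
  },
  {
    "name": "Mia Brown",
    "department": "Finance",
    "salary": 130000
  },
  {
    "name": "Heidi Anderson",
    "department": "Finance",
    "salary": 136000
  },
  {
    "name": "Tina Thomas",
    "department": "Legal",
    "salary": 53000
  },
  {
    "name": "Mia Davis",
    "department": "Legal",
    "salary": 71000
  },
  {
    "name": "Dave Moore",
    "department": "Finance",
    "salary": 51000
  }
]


Group by: department

Groups:
  Finance: 3 people, avg salary = 317000/3 ≈ $105666.67
  Legal: 6 people, avg salary = 377000/6 ≈ $62833.33

Highest average salary: Finance (≈$105666.67)

Finance (≈$105666.67)


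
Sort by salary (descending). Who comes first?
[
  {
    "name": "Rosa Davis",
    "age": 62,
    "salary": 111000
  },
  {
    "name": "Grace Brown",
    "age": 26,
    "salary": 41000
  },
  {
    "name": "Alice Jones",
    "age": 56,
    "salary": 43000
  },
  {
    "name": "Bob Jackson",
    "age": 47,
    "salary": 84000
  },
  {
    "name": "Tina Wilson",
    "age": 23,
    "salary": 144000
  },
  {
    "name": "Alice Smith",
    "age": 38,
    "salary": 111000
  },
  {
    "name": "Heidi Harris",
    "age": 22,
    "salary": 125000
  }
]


Sort by: salary (descending)

Sorted order:
  1. Tina Wilson (salary = 144000)
  2. Heidi Harris (salary = 125000)
  3. Rosa Davis (salary = 111000)
  4. Alice Smith (salary = 111000)
  5. Bob Jackson (salary = 84000)
  6. Alice Jones (salary = 43000)
  7. Grace Brown (salary = 41000)

First: Tina Wilson

Tina Wilson


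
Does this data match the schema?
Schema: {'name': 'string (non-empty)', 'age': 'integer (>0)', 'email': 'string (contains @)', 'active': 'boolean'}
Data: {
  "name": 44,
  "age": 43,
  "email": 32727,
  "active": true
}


Validating each field against schema:
  name: FAIL (44 is not a string)
  age: OK (positive integer)
  email: FAIL (32727 is not a string)
  active: OK (boolean)

Result: INVALID (2 errors: name, email)

INVALID (2 errors: name, email)


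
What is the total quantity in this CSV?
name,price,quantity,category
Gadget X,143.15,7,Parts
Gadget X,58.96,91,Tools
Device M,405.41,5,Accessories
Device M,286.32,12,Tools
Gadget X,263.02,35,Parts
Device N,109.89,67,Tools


Computing total quantity:
Values: [7, 91, 5, 12, 35, 67]
Sum = 217

217


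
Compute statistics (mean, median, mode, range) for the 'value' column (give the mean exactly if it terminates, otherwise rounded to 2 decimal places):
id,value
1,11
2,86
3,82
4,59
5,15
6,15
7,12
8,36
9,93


Data: [11, 86, 82, 59, 15, 15, 12, 36, 93]
Count: 9
Sum: 409
Mean: 409/9 ≈ 45.44 (rounded to 2 decimal places)
Sorted: [11, 12, 15, 15, 36, 59, 82, 86, 93]
Median: 36.0
Mode: 15 (2 times)
Range: 93 - 11 = 82
Min: 11, Max: 93

mean≈45.44, median=36.0, mode=15, range=82


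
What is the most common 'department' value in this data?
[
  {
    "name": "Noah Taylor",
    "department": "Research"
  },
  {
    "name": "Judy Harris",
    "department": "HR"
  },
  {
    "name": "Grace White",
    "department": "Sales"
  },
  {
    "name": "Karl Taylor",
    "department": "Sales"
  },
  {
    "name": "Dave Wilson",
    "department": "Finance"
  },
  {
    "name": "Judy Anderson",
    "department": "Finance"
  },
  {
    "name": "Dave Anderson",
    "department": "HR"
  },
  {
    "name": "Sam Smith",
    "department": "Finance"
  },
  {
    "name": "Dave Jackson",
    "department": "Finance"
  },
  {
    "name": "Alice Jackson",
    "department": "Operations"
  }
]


Counting 'department' values across 10 records:

  Finance: 4 ####
  HR: 2 ##
  Sales: 2 ##
  Research: 1 #
  Operations: 1 #

Most common: Finance (4 times)

Finance (4 times)


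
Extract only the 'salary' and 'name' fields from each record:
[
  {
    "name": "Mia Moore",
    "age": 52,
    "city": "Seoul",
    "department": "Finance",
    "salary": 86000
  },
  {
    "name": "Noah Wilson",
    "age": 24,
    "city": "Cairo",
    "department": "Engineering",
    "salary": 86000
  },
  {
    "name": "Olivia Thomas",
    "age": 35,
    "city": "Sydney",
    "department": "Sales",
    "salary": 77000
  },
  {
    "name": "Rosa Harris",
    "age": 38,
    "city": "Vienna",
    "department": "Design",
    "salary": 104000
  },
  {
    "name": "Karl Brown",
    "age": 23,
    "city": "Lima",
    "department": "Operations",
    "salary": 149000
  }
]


Original: 5 records with fields: name, age, city, department, salary
Keep: ['salary', 'name']
Drop: ['age', 'city', 'department']
Result: 5 records, 2 fields each

[
  {
    "salary": 86000,
    "name": "Mia Moore"
  },
  {
    "salary": 86000,
    "name": "Noah Wilson"
  },
  {
    "salary": 77000,
    "name": "Olivia Thomas"
  },
  {
    "salary": 104000,
    "name": "Rosa Harris"
  },
  {
    "salary": 149000,
    "name": "Karl Brown"
  }
]


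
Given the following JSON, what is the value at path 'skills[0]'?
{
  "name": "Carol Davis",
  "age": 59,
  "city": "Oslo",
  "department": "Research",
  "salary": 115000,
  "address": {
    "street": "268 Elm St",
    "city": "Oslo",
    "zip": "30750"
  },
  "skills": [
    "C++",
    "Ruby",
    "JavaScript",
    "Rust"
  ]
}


Query: skills[0]
Path: skills -> first element
Value: C++

C++


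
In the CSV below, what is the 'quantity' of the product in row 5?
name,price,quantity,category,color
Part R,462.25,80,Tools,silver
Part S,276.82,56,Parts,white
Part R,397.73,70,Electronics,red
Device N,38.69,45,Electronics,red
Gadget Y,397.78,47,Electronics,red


Query: Row 5 ('Gadget Y'), column 'quantity'
Value: 47

47


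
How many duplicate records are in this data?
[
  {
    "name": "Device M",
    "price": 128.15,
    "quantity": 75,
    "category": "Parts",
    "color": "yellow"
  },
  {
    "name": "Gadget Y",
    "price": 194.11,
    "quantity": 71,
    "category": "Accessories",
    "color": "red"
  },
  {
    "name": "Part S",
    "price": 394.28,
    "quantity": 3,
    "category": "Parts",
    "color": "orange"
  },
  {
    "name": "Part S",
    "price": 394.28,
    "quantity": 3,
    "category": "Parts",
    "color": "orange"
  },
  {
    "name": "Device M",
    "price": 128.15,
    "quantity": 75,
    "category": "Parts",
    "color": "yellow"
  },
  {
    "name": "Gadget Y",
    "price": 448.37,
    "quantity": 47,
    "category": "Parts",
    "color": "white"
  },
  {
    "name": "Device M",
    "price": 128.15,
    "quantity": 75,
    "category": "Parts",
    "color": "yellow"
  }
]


Checking 7 records for duplicates:

  Row 1: Device M ($128.15, qty 75)
  Row 2: Gadget Y ($194.11, qty 71)
  Row 3: Part S ($394.28, qty 3)
  Row 4: Part S ($394.28, qty 3) <-- DUPLICATE
  Row 5: Device M ($128.15, qty 75) <-- DUPLICATE
  Row 6: Gadget Y ($448.37, qty 47)
  Row 7: Device M ($128.15, qty 75) <-- DUPLICATE

Duplicates found: 3
Unique records: 4

3 duplicates, 4 unique


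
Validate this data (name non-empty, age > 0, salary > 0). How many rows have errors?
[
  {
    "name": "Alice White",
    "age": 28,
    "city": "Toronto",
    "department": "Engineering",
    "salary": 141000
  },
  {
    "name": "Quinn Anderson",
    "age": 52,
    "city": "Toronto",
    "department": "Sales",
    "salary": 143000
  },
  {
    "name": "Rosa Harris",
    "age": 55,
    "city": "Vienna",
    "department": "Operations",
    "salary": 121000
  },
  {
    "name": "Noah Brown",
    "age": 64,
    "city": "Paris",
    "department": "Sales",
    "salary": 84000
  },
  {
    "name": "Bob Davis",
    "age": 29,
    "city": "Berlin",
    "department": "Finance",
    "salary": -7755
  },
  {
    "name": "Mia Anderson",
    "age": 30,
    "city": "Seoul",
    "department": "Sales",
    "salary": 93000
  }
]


Validating 6 records:
Rules: name non-empty, age > 0, salary > 0

  Row 1 (Alice White): OK
  Row 2 (Quinn Anderson): OK
  Row 3 (Rosa Harris): OK
  Row 4 (Noah Brown): OK
  Row 5 (Bob Davis): negative salary: -7755
  Row 6 (Mia Anderson): OK

Total errors: 1

1 errors


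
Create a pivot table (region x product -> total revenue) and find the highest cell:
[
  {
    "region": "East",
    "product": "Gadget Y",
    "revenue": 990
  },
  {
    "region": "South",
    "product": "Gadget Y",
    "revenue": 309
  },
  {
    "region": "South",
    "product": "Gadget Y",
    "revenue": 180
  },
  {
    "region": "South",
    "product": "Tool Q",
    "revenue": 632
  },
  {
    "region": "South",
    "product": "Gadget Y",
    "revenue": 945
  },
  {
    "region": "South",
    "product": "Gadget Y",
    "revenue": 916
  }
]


Pivot: region (rows) x product (columns) -> total revenue

     Gadget Y      Tool Q      
East           990             0  
South         2350           632  

Highest: South / Gadget Y = $2350

South / Gadget Y = $2350


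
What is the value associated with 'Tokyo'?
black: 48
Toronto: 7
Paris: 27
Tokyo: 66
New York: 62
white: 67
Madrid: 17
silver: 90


Looking up key 'Tokyo'
Value: 66

66


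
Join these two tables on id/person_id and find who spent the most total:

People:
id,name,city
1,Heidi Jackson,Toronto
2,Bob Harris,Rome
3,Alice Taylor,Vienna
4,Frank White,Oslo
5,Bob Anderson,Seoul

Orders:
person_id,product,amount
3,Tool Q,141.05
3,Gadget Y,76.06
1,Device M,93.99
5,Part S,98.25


Join on: people.id = orders.person_id

Joined rows:
  Alice Taylor (Vienna) bought Tool Q for $141.05
  Alice Taylor (Vienna) bought Gadget Y for $76.06
  Heidi Jackson (Toronto) bought Device M for $93.99
  Bob Anderson (Seoul) bought Part S for $98.25

Total per person:
  Alice Taylor: $217.11
  Bob Anderson: $98.25
  Heidi Jackson: $93.99

Top spender: Alice Taylor ($217.11)

Alice Taylor ($217.11)


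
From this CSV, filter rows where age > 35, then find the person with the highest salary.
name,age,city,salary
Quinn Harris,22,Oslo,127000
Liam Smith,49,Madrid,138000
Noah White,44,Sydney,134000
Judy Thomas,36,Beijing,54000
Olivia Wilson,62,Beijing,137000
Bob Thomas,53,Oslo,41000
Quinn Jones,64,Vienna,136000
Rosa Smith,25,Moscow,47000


Filter: age > 35
Sort by: salary (descending)

Filtered records (6):
  Liam Smith, age 49, salary $138000
  Olivia Wilson, age 62, salary $137000
  Quinn Jones, age 64, salary $136000
  Noah White, age 44, salary $134000
  Judy Thomas, age 36, salary $54000
  Bob Thomas, age 53, salary $41000

Highest salary: Liam Smith ($138000)

Liam Smith
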